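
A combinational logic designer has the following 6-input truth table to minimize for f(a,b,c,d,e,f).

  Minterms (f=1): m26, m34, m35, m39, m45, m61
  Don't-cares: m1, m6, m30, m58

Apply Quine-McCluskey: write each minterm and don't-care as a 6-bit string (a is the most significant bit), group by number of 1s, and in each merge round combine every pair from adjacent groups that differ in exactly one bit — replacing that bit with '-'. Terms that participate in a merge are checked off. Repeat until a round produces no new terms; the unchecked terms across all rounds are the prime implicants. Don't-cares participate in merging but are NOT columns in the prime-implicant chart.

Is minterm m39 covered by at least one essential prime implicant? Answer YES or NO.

[col 0] 000001, 000110, 011010*, 011110*, 100010*, 100011*, 100111*, 101101*, 111010*, 111101*
[col 1] -11010, 011-10, 1-1101, 100-11, 10001-
Prime implicants: -11010, 000001, 000110, 011-10, 1-1101, 100-11, 10001-
PI chart (minterm → PIs covering it):
  26 | -11010,011-10
  34 | 10001-  (sole → essential)
  35 | 100-11,10001-
  39 | 100-11  (sole → essential)
  45 | 1-1101  (sole → essential)
  61 | 1-1101  (sole → essential)
Essential prime implicants: 1-1101, 100-11, 10001-

YES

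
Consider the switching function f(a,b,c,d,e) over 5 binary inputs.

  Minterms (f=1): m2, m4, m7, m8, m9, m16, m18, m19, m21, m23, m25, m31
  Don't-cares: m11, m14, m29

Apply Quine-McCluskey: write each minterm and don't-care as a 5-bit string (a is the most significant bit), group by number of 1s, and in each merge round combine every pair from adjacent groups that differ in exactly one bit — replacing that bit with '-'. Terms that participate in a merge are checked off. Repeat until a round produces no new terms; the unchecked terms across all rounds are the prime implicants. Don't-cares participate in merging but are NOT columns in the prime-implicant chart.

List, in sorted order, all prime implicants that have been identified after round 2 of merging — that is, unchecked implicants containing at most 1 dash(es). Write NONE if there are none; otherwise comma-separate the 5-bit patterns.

-0010, -0111, -1001, 00100, 010-1, 0100-, 01110, 10-11, 100-0, 1001-, 11-01

Round 0: 00010✓ 00100 00111✓ 01000✓ 01001✓ 01011✓ 01110 10000✓ 10010✓ 10011✓ 10101✓ 10111✓ 11001✓ 11101✓ 11111✓
Round 1: -0010 -0111 -1001 010-1 0100- 1-101✓ 1-111✓ 10-11 100-0 1001- 101-1✓ 11-01 111-1✓
Round 2: 1-1-1
PIs = {-0010, -0111, -1001, 00100, 010-1, 0100-, 01110, 1-1-1, 10-11, 100-0, 1001-, 11-01}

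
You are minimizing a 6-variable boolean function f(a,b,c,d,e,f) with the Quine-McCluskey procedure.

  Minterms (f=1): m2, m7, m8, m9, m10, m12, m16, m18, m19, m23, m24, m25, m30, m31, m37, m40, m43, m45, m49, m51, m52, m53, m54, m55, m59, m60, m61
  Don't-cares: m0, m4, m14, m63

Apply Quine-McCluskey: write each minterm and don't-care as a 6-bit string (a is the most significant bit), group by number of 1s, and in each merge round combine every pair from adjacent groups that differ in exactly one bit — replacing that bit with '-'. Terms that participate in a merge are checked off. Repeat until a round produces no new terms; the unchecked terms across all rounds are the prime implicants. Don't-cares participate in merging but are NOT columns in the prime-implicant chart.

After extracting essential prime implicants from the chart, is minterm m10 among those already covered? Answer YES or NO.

Round 0: 000000✓ 000010✓ 000100✓ 000111✓ 001000✓ 001001✓ 001010✓ 001100✓ 001110✓ 010000✓ 010010✓ 010011✓ 010111✓ 011000✓ 011001✓ 011110✓ 011111✓ 100101✓ 101000✓ 101011✓ 101101✓ 110001✓ 110011✓ 110100✓ 110101✓ 110110✓ 110111✓ 111011✓ 111100✓ 111101✓ 111111✓
Round 1: -01000 -10011✓ -10111✓ -11111✓ 0-0000✓ 0-0010✓ 0-0111 0-1000✓ 0-1001✓ 0-1110 00-000✓ 00-010✓ 00-100✓ 000-00✓ 0000-0✓ 001-00✓ 001-10✓ 0010-0✓ 00100-✓ 0011-0✓ 01-000✓ 01-111✓ 010-11✓ 0100-0✓ 01001- 01100-✓ 01111- 1-0101✓ 1-1011 1-1101✓ 10-101✓ 11-011✓ 11-100✓ 11-101✓ 11-111✓ 110-01✓ 110-11✓ 1100-1✓ 1101-0✓ 1101-1✓ 11010-✓ 11011-✓ 111-11✓ 1111-1✓ 11110-✓
Round 2: -1-111 -10-11 0--000 0-00-0 0-100- 00--00 00-0-0 001--0 1--101 11--11 11-1-1 11-10- 110--1 1101--
PIs = {-01000, -1-111, -10-11, 0--000, 0-00-0, 0-0111, 0-100-, 0-1110, 00--00, 00-0-0, 001--0, 01001-, 01111-, 1--101, 1-1011, 11--11, 11-1-1, 11-10-, 110--1, 1101--}
Coverage chart:
  m2: 0-00-0,00-0-0
  m7: 0-0111 ←essential
  m8: -01000,0--000,0-100-,00--00,00-0-0,001--0
  m9: 0-100- ←essential
  m10: 00-0-0,001--0
  m12: 00--00,001--0
  m16: 0--000,0-00-0
  m18: 0-00-0,01001-
  m19: -10-11,01001-
  m23: -1-111,-10-11,0-0111
  m24: 0--000,0-100-
  m25: 0-100- ←essential
  m30: 0-1110,01111-
  m31: -1-111,01111-
  m37: 1--101 ←essential
  m40: -01000 ←essential
  m43: 1-1011 ←essential
  m45: 1--101 ←essential
  m49: 110--1 ←essential
  m51: -10-11,11--11,110--1
  m52: 11-10-,1101--
  m53: 1--101,11-1-1,11-10-,110--1,1101--
  m54: 1101-- ←essential
  m55: -1-111,-10-11,11--11,11-1-1,110--1,1101--
  m59: 1-1011,11--11
  m60: 11-10- ←essential
  m61: 1--101,11-1-1,11-10-
Essential: -01000, 0-0111, 0-100-, 1--101, 1-1011, 11-10-, 110--1, 1101--

NO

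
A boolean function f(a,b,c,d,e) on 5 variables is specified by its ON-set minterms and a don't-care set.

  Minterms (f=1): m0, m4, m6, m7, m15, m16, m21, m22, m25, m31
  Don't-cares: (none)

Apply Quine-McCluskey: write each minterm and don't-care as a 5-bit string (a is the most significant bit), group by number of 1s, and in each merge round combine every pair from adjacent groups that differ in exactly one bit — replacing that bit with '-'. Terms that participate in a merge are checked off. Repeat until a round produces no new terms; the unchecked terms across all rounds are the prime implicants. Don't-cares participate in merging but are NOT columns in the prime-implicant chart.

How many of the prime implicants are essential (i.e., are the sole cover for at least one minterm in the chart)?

[col 0] 00000*, 00100*, 00110*, 00111*, 01111*, 10000*, 10101, 10110*, 11001, 11111*
[col 1] -0000, -0110, -1111, 0-111, 00-00, 001-0, 0011-
Prime implicants: -0000, -0110, -1111, 0-111, 00-00, 001-0, 0011-, 10101, 11001
PI chart (minterm → PIs covering it):
  0 | -0000,00-00
  4 | 00-00,001-0
  6 | -0110,001-0,0011-
  7 | 0-111,0011-
  15 | -1111,0-111
  16 | -0000  (sole → essential)
  21 | 10101  (sole → essential)
  22 | -0110  (sole → essential)
  25 | 11001  (sole → essential)
  31 | -1111  (sole → essential)
Essential prime implicants: -0000, -0110, -1111, 10101, 11001

5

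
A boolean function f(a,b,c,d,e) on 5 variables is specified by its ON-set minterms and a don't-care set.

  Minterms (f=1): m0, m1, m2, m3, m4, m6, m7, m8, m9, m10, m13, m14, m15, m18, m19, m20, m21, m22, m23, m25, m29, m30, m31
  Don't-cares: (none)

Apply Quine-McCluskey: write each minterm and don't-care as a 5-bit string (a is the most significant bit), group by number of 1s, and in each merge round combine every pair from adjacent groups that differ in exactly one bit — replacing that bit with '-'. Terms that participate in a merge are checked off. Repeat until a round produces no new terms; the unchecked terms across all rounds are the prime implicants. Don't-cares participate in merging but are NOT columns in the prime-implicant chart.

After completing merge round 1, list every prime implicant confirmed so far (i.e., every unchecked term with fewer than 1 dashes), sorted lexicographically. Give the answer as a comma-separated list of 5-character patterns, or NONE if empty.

[col 0] 00000*, 00001*, 00010*, 00011*, 00100*, 00110*, 00111*, 01000*, 01001*, 01010*, 01101*, 01110*, 01111*, 10010*, 10011*, 10100*, 10101*, 10110*, 10111*, 11001*, 11101*, 11110*, 11111*
[col 1] -0010*, -0011*, -0100*, -0110*, -0111*, -1001*, -1101*, -1110*, -1111*, 0-000*, 0-001*, 0-010*, 0-110*, 0-111*, 00-00*, 00-10*, 00-11*, 000-0*, 000-1*, 0000-*, 0001-*, 001-0*, 0011-*, 01-01*, 01-10*, 010-0*, 0100-*, 011-1*, 0111-*, 1-101*, 1-110*, 1-111*, 10-10*, 10-11*, 1001-*, 101-0*, 101-1*, 1010-*, 1011-*, 11-01*, 111-1*, 1111-*
[col 2] --110*, --111*, -0-10*, -0-11*, -001-*, -01-0, -011-*, -1-01, -11-1, -111-*, 0--10, 0-0-0, 0-00-, 0-11-*, 00--0, 00-1-*, 000--, 1-1-1, 1-11-*, 10-1-*, 101--
[col 3] --11-, -0-1-
Prime implicants: --11-, -0-1-, -01-0, -1-01, -11-1, 0--10, 0-0-0, 0-00-, 00--0, 000--, 1-1-1, 101--

NONE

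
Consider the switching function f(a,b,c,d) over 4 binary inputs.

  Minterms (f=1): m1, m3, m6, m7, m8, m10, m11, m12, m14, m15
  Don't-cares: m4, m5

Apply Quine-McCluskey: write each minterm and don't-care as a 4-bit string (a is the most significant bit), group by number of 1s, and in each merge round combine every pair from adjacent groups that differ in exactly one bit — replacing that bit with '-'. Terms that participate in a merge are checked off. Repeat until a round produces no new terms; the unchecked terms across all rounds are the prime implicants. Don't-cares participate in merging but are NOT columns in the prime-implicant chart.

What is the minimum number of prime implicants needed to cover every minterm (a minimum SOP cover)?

4

size-2^0 implicants → 0001(✓)  0011(✓)  0100(✓)  0101(✓)  0110(✓)  0111(✓)  1000(✓)  1010(✓)  1011(✓)  1100(✓)  1110(✓)  1111(✓)
size-2^1 implicants → -011(✓)  -100(✓)  -110(✓)  -111(✓)  0-01(✓)  0-11(✓)  00-1(✓)  01-0(✓)  01-1(✓)  010-(✓)  011-(✓)  1-00(✓)  1-10(✓)  1-11(✓)  10-0(✓)  101-(✓)  11-0(✓)  111-(✓)
size-2^2 implicants → --11  -1-0  -11-  0--1  01--  1--0  1-1-
Unchecked terms (primes): --11, -1-0, -11-, 0--1, 01--, 1--0, 1-1-
Minterm coverage:
  m1 ⊆ 0--1 [E]
  m3 ⊆ --11,0--1
  m6 ⊆ -1-0,-11-,01--
  m7 ⊆ --11,-11-,0--1,01--
  m8 ⊆ 1--0 [E]
  m10 ⊆ 1--0,1-1-
  m11 ⊆ --11,1-1-
  m12 ⊆ -1-0,1--0
  m14 ⊆ -1-0,-11-,1--0,1-1-
  m15 ⊆ --11,-11-,1-1-
E = {0--1, 1--0}
Petrick residual → --11, -1-0
Cover = cd + bd' + a'd + ad'  |cover|=4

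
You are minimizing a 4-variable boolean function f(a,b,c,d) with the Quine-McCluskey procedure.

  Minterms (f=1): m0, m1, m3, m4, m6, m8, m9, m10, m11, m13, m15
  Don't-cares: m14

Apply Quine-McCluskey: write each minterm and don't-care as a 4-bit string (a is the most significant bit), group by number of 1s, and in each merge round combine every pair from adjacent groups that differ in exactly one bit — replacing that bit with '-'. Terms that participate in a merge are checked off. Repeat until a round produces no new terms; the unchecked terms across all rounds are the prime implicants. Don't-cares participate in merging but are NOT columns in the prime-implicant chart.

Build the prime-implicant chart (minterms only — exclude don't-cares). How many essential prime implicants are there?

Round 0: 0000✓ 0001✓ 0011✓ 0100✓ 0110✓ 1000✓ 1001✓ 1010✓ 1011✓ 1101✓ 1110✓ 1111✓
Round 1: -000✓ -001✓ -011✓ -110 0-00 00-1✓ 000-✓ 01-0 1-01✓ 1-10✓ 1-11✓ 10-0✓ 10-1✓ 100-✓ 101-✓ 11-1✓ 111-✓
Round 2: -0-1 -00- 1--1 1-1- 10--
PIs = {-0-1, -00-, -110, 0-00, 01-0, 1--1, 1-1-, 10--}
Coverage chart:
  m0: -00-,0-00
  m1: -0-1,-00-
  m3: -0-1 ←essential
  m4: 0-00,01-0
  m6: -110,01-0
  m8: -00-,10--
  m9: -0-1,-00-,1--1,10--
  m10: 1-1-,10--
  m11: -0-1,1--1,1-1-,10--
  m13: 1--1 ←essential
  m15: 1--1,1-1-
Essential: -0-1, 1--1

2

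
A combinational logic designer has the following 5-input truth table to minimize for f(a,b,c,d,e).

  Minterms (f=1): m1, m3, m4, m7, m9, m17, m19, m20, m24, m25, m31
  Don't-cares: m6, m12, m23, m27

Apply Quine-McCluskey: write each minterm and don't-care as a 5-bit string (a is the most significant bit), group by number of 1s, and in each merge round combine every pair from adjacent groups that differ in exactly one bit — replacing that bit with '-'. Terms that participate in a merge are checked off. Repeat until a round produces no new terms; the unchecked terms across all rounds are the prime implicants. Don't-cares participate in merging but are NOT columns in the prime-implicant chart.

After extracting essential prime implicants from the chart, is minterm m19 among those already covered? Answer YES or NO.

[col 0] 00001*, 00011*, 00100*, 00110*, 00111*, 01001*, 01100*, 10001*, 10011*, 10100*, 10111*, 11000*, 11001*, 11011*, 11111*
[col 1] -0001*, -0011*, -0100, -0111*, -1001*, 0-001*, 0-100, 00-11*, 000-1*, 001-0, 0011-, 1-001*, 1-011*, 1-111*, 10-11*, 100-1*, 11-11*, 110-1*, 1100-
[col 2] --001, -0-11, -00-1, 1--11, 1-0-1
Prime implicants: --001, -0-11, -00-1, -0100, 0-100, 001-0, 0011-, 1--11, 1-0-1, 1100-
PI chart (minterm → PIs covering it):
  1 | --001,-00-1
  3 | -0-11,-00-1
  4 | -0100,0-100,001-0
  7 | -0-11,0011-
  9 | --001  (sole → essential)
  17 | --001,-00-1,1-0-1
  19 | -0-11,-00-1,1--11,1-0-1
  20 | -0100  (sole → essential)
  24 | 1100-  (sole → essential)
  25 | --001,1-0-1,1100-
  31 | 1--11  (sole → essential)
Essential prime implicants: --001, -0100, 1--11, 1100-

YES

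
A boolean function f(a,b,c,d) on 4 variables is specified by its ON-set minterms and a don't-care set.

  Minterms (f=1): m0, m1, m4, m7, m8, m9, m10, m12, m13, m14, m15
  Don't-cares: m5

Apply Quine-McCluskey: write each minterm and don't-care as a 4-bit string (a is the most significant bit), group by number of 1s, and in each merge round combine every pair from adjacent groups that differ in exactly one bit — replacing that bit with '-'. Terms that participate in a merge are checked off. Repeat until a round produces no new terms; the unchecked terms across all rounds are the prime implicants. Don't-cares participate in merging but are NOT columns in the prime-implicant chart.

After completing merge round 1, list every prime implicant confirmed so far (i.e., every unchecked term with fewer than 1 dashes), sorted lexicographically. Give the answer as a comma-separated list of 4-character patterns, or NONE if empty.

size-2^0 implicants → 0000(✓)  0001(✓)  0100(✓)  0101(✓)  0111(✓)  1000(✓)  1001(✓)  1010(✓)  1100(✓)  1101(✓)  1110(✓)  1111(✓)
size-2^1 implicants → -000(✓)  -001(✓)  -100(✓)  -101(✓)  -111(✓)  0-00(✓)  0-01(✓)  000-(✓)  01-1(✓)  010-(✓)  1-00(✓)  1-01(✓)  1-10(✓)  10-0(✓)  100-(✓)  11-0(✓)  11-1(✓)  110-(✓)  111-(✓)
size-2^2 implicants → --00(✓)  --01(✓)  -00-(✓)  -1-1  -10-(✓)  0-0-(✓)  1--0  1-0-(✓)  11--
size-2^3 implicants → --0-
Unchecked terms (primes): --0-, -1-1, 1--0, 11--

NONE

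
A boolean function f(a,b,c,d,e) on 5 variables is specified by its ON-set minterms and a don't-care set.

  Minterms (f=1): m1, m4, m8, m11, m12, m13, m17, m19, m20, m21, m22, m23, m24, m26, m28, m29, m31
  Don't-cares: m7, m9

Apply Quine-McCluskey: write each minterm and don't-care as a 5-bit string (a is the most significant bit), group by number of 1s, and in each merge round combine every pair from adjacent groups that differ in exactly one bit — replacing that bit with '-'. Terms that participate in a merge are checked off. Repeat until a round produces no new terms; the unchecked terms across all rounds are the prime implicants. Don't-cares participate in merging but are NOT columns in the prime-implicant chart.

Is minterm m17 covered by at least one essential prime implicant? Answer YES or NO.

YES

[col 0] 00001*, 00100*, 00111*, 01000*, 01001*, 01011*, 01100*, 01101*, 10001*, 10011*, 10100*, 10101*, 10110*, 10111*, 11000*, 11010*, 11100*, 11101*, 11111*
[col 1] -0001, -0100*, -0111, -1000*, -1100*, -1101*, 0-001, 0-100*, 01-00*, 01-01*, 010-1, 0100-*, 0110-*, 1-100*, 1-101*, 1-111*, 10-01*, 10-11*, 100-1*, 101-0*, 101-1*, 1010-*, 1011-*, 11-00*, 110-0, 111-1*, 1110-*
[col 2] --100, -1-00, -110-, 01-0-, 1-1-1, 1-10-, 10--1, 101--
Prime implicants: --100, -0001, -0111, -1-00, -110-, 0-001, 01-0-, 010-1, 1-1-1, 1-10-, 10--1, 101--, 110-0
PI chart (minterm → PIs covering it):
  1 | -0001,0-001
  4 | --100  (sole → essential)
  8 | -1-00,01-0-
  11 | 010-1  (sole → essential)
  12 | --100,-1-00,-110-,01-0-
  13 | -110-,01-0-
  17 | -0001,10--1
  19 | 10--1  (sole → essential)
  20 | --100,1-10-,101--
  21 | 1-1-1,1-10-,10--1,101--
  22 | 101--  (sole → essential)
  23 | -0111,1-1-1,10--1,101--
  24 | -1-00,110-0
  26 | 110-0  (sole → essential)
  28 | --100,-1-00,-110-,1-10-
  29 | -110-,1-1-1,1-10-
  31 | 1-1-1  (sole → essential)
Essential prime implicants: --100, 010-1, 1-1-1, 10--1, 101--, 110-0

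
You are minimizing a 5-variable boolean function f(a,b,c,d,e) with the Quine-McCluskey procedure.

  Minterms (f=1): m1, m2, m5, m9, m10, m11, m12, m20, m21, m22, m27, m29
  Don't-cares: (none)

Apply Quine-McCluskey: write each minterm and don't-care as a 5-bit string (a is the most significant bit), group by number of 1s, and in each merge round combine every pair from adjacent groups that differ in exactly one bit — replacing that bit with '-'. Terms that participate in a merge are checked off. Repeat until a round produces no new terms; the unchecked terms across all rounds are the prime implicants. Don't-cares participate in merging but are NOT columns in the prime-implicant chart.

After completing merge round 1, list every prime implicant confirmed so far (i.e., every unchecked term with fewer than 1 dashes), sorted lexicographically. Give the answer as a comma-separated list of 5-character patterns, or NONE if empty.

01100

[col 0] 00001*, 00010*, 00101*, 01001*, 01010*, 01011*, 01100, 10100*, 10101*, 10110*, 11011*, 11101*
[col 1] -0101, -1011, 0-001, 0-010, 00-01, 010-1, 0101-, 1-101, 101-0, 1010-
Prime implicants: -0101, -1011, 0-001, 0-010, 00-01, 010-1, 0101-, 01100, 1-101, 101-0, 1010-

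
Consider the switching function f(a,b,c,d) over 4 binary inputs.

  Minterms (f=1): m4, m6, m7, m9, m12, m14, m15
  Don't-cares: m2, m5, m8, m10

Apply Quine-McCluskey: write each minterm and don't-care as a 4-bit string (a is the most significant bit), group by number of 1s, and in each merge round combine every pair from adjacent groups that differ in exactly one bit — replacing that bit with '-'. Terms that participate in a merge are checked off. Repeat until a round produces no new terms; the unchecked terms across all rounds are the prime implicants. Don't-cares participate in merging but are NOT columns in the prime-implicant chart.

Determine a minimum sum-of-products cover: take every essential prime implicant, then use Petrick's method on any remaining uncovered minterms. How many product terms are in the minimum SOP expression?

3

[col 0] 0010*, 0100*, 0101*, 0110*, 0111*, 1000*, 1001*, 1010*, 1100*, 1110*, 1111*
[col 1] -010*, -100*, -110*, -111*, 0-10*, 01-0*, 01-1*, 010-*, 011-*, 1-00*, 1-10*, 10-0*, 100-, 11-0*, 111-*
[col 2] --10, -1-0, -11-, 01--, 1--0
Prime implicants: --10, -1-0, -11-, 01--, 1--0, 100-
PI chart (minterm → PIs covering it):
  4 | -1-0,01--
  6 | --10,-1-0,-11-,01--
  7 | -11-,01--
  9 | 100-  (sole → essential)
  12 | -1-0,1--0
  14 | --10,-1-0,-11-,1--0
  15 | -11-  (sole → essential)
Essential prime implicants: -11-, 100-
Petrick residual → -1-0
Minimum SOP uses 3 PIs: bd' + bc + ab'c'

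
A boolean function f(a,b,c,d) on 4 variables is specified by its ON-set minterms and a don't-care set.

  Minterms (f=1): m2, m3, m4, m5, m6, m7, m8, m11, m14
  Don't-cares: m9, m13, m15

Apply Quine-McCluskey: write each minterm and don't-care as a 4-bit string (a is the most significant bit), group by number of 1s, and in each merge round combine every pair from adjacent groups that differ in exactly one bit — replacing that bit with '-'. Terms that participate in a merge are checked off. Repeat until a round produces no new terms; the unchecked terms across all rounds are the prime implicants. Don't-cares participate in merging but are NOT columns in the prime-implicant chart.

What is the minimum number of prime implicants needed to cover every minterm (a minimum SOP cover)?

5

Round 0: 0010✓ 0011✓ 0100✓ 0101✓ 0110✓ 0111✓ 1000✓ 1001✓ 1011✓ 1101✓ 1110✓ 1111✓
Round 1: -011✓ -101✓ -110✓ -111✓ 0-10✓ 0-11✓ 001-✓ 01-0✓ 01-1✓ 010-✓ 011-✓ 1-01✓ 1-11✓ 10-1✓ 100- 11-1✓ 111-✓
Round 2: --11 -1-1 -11- 0-1- 01-- 1--1
PIs = {--11, -1-1, -11-, 0-1-, 01--, 1--1, 100-}
Coverage chart:
  m2: 0-1- ←essential
  m3: --11,0-1-
  m4: 01-- ←essential
  m5: -1-1,01--
  m6: -11-,0-1-,01--
  m7: --11,-1-1,-11-,0-1-,01--
  m8: 100- ←essential
  m11: --11,1--1
  m14: -11- ←essential
Essential: -11-, 0-1-, 01--, 100-
Petrick residual → --11
Min cover (5 terms): cd + bc + a'c + a'b + ab'c'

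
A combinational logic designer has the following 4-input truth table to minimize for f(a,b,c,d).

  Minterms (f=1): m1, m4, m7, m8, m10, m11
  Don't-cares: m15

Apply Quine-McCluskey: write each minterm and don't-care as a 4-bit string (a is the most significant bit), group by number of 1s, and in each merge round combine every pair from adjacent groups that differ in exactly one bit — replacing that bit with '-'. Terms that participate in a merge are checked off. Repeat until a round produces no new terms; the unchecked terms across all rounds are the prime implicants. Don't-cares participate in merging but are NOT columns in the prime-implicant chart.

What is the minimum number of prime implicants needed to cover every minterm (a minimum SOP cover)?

size-2^0 implicants → 0001  0100  0111(✓)  1000(✓)  1010(✓)  1011(✓)  1111(✓)
size-2^1 implicants → -111  1-11  10-0  101-
Unchecked terms (primes): -111, 0001, 0100, 1-11, 10-0, 101-
Minterm coverage:
  m1 ⊆ 0001 [E]
  m4 ⊆ 0100 [E]
  m7 ⊆ -111 [E]
  m8 ⊆ 10-0 [E]
  m10 ⊆ 10-0,101-
  m11 ⊆ 1-11,101-
E = {-111, 0001, 0100, 10-0}
Petrick residual → 1-11
Cover = bcd + a'b'c'd + a'bc'd' + acd + ab'd'  |cover|=5

5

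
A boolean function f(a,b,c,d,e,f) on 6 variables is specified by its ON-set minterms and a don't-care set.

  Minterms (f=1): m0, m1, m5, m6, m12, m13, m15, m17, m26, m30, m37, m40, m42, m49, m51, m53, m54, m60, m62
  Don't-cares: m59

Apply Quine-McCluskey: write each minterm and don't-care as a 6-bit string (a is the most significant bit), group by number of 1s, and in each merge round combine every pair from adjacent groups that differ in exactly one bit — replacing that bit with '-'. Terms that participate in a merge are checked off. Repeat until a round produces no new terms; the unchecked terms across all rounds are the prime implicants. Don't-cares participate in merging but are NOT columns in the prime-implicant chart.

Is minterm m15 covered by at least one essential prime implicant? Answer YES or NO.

YES

[col 0] 000000*, 000001*, 000101*, 000110, 001100*, 001101*, 001111*, 010001*, 011010*, 011110*, 100101*, 101000*, 101010*, 110001*, 110011*, 110101*, 110110*, 111011*, 111100*, 111110*
[col 1] -00101, -10001, -11110, 0-0001, 00-101, 000-01, 00000-, 0011-1, 00110-, 011-10, 1-0101, 1010-0, 11-011, 11-110, 110-01, 1100-1, 1111-0
Prime implicants: -00101, -10001, -11110, 0-0001, 00-101, 000-01, 00000-, 000110, 0011-1, 00110-, 011-10, 1-0101, 1010-0, 11-011, 11-110, 110-01, 1100-1, 1111-0
PI chart (minterm → PIs covering it):
  0 | 00000-  (sole → essential)
  1 | 0-0001,000-01,00000-
  5 | -00101,00-101,000-01
  6 | 000110  (sole → essential)
  12 | 00110-  (sole → essential)
  13 | 00-101,0011-1,00110-
  15 | 0011-1  (sole → essential)
  17 | -10001,0-0001
  26 | 011-10  (sole → essential)
  30 | -11110,011-10
  37 | -00101,1-0101
  40 | 1010-0  (sole → essential)
  42 | 1010-0  (sole → essential)
  49 | -10001,110-01,1100-1
  51 | 11-011,1100-1
  53 | 1-0101,110-01
  54 | 11-110  (sole → essential)
  60 | 1111-0  (sole → essential)
  62 | -11110,11-110,1111-0
Essential prime implicants: 00000-, 000110, 0011-1, 00110-, 011-10, 1010-0, 11-110, 1111-0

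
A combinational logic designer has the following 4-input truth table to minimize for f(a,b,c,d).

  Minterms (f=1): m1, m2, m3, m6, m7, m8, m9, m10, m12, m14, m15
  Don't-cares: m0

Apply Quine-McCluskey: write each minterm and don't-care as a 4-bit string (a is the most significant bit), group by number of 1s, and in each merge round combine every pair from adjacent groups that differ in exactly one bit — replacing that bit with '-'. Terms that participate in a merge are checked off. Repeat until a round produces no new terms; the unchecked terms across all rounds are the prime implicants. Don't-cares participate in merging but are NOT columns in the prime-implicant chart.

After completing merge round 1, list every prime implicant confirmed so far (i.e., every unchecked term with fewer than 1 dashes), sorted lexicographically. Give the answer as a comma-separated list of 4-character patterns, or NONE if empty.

size-2^0 implicants → 0000(✓)  0001(✓)  0010(✓)  0011(✓)  0110(✓)  0111(✓)  1000(✓)  1001(✓)  1010(✓)  1100(✓)  1110(✓)  1111(✓)
size-2^1 implicants → -000(✓)  -001(✓)  -010(✓)  -110(✓)  -111(✓)  0-10(✓)  0-11(✓)  00-0(✓)  00-1(✓)  000-(✓)  001-(✓)  011-(✓)  1-00(✓)  1-10(✓)  10-0(✓)  100-(✓)  11-0(✓)  111-(✓)
size-2^2 implicants → --10  -0-0  -00-  -11-  0-1-  00--  1--0
Unchecked terms (primes): --10, -0-0, -00-, -11-, 0-1-, 00--, 1--0

NONE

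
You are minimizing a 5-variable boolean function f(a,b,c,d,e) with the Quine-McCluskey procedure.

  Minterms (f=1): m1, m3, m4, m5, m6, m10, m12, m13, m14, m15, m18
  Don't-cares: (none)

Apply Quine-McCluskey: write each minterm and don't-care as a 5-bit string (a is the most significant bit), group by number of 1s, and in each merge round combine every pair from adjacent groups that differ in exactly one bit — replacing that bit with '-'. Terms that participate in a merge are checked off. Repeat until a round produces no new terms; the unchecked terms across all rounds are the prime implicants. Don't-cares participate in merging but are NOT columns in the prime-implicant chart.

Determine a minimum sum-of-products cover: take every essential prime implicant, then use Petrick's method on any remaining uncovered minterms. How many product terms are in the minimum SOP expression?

[col 0] 00001*, 00011*, 00100*, 00101*, 00110*, 01010*, 01100*, 01101*, 01110*, 01111*, 10010
[col 1] 0-100*, 0-101*, 0-110*, 00-01, 000-1, 001-0*, 0010-*, 01-10, 011-0*, 011-1*, 0110-*, 0111-*
[col 2] 0-1-0, 0-10-, 011--
Prime implicants: 0-1-0, 0-10-, 00-01, 000-1, 01-10, 011--, 10010
PI chart (minterm → PIs covering it):
  1 | 00-01,000-1
  3 | 000-1  (sole → essential)
  4 | 0-1-0,0-10-
  5 | 0-10-,00-01
  6 | 0-1-0  (sole → essential)
  10 | 01-10  (sole → essential)
  12 | 0-1-0,0-10-,011--
  13 | 0-10-,011--
  14 | 0-1-0,01-10,011--
  15 | 011--  (sole → essential)
  18 | 10010  (sole → essential)
Essential prime implicants: 0-1-0, 000-1, 01-10, 011--, 10010
Petrick residual → 0-10-
Minimum SOP uses 6 PIs: a'ce' + a'cd' + a'b'c'e + a'bde' + a'bc + ab'c'de'

6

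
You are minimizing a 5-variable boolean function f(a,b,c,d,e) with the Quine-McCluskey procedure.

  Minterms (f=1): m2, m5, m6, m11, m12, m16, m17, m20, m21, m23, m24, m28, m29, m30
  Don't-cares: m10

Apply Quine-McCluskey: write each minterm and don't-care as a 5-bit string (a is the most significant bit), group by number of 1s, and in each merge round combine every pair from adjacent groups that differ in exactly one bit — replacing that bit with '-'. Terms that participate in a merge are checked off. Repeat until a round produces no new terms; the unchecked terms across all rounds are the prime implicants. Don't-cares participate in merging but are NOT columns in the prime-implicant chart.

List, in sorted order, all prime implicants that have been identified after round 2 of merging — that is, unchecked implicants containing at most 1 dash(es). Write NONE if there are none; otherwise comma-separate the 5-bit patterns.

-0101, -1100, 0-010, 00-10, 0101-, 101-1, 111-0

size-2^0 implicants → 00010(✓)  00101(✓)  00110(✓)  01010(✓)  01011(✓)  01100(✓)  10000(✓)  10001(✓)  10100(✓)  10101(✓)  10111(✓)  11000(✓)  11100(✓)  11101(✓)  11110(✓)
size-2^1 implicants → -0101  -1100  0-010  00-10  0101-  1-000(✓)  1-100(✓)  1-101(✓)  10-00(✓)  10-01(✓)  1000-(✓)  101-1  1010-(✓)  11-00(✓)  111-0  1110-(✓)
size-2^2 implicants → 1--00  1-10-  10-0-
Unchecked terms (primes): -0101, -1100, 0-010, 00-10, 0101-, 1--00, 1-10-, 10-0-, 101-1, 111-0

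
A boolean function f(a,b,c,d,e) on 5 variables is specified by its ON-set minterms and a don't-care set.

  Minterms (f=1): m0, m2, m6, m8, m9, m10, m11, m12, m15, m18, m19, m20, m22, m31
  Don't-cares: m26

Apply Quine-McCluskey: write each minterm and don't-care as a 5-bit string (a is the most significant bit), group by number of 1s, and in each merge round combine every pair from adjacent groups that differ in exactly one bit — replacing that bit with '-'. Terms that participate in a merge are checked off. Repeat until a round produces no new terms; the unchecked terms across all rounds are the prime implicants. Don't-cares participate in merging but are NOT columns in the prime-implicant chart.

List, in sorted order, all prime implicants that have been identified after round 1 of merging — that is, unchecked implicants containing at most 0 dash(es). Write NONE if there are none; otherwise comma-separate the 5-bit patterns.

NONE

[col 0] 00000*, 00010*, 00110*, 01000*, 01001*, 01010*, 01011*, 01100*, 01111*, 10010*, 10011*, 10100*, 10110*, 11010*, 11111*
[col 1] -0010*, -0110*, -1010*, -1111, 0-000*, 0-010*, 00-10*, 000-0*, 01-00, 01-11, 010-0*, 010-1*, 0100-*, 0101-*, 1-010*, 10-10*, 1001-, 101-0
[col 2] --010, -0-10, 0-0-0, 010--
Prime implicants: --010, -0-10, -1111, 0-0-0, 01-00, 01-11, 010--, 1001-, 101-0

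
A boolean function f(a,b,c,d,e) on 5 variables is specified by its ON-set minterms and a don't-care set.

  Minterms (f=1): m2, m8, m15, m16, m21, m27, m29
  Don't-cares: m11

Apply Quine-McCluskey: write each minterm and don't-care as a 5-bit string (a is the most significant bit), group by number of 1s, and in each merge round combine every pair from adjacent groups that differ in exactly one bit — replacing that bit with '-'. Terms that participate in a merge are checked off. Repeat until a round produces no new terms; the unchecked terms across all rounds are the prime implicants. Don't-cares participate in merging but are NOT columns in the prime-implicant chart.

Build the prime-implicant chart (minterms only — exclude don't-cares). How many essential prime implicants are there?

[col 0] 00010, 01000, 01011*, 01111*, 10000, 10101*, 11011*, 11101*
[col 1] -1011, 01-11, 1-101
Prime implicants: -1011, 00010, 01-11, 01000, 1-101, 10000
PI chart (minterm → PIs covering it):
  2 | 00010  (sole → essential)
  8 | 01000  (sole → essential)
  15 | 01-11  (sole → essential)
  16 | 10000  (sole → essential)
  21 | 1-101  (sole → essential)
  27 | -1011  (sole → essential)
  29 | 1-101  (sole → essential)
Essential prime implicants: -1011, 00010, 01-11, 01000, 1-101, 10000

6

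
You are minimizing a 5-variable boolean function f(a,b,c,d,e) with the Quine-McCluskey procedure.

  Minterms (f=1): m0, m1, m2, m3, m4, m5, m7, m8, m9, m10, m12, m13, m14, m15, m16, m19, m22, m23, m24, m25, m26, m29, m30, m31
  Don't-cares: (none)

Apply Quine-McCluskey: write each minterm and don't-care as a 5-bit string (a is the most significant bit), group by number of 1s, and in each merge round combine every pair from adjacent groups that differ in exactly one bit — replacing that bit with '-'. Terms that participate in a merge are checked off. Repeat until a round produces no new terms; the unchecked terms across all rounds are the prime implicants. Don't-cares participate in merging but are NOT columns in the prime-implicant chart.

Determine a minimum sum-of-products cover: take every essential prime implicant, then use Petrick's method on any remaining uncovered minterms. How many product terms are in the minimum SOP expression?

[col 0] 00000*, 00001*, 00010*, 00011*, 00100*, 00101*, 00111*, 01000*, 01001*, 01010*, 01100*, 01101*, 01110*, 01111*, 10000*, 10011*, 10110*, 10111*, 11000*, 11001*, 11010*, 11101*, 11110*, 11111*
[col 1] -0000*, -0011*, -0111*, -1000*, -1001*, -1010*, -1101*, -1110*, -1111*, 0-000*, 0-001*, 0-010*, 0-100*, 0-101*, 0-111*, 00-00*, 00-01*, 00-11*, 000-0*, 000-1*, 0000-*, 0001-*, 001-1*, 0010-*, 01-00*, 01-01*, 01-10*, 010-0*, 0100-*, 011-0*, 011-1*, 0110-*, 0111-*, 1-000*, 1-110*, 1-111*, 10-11*, 1011-*, 11-01*, 11-10*, 110-0*, 1100-*, 111-1*, 1111-*
[col 2] --000, --111, -0-11, -1-01, -1-10, -10-0, -100-, -11-1, -111-, 0--00*, 0--01*, 0-0-0, 0-00-*, 0-1-1, 0-10-*, 00--1, 00-0-*, 000--, 01--0, 01-0-*, 011--, 1-11-
[col 3] 0--0-
Prime implicants: --000, --111, -0-11, -1-01, -1-10, -10-0, -100-, -11-1, -111-, 0--0-, 0-0-0, 0-1-1, 00--1, 000--, 01--0, 011--, 1-11-
PI chart (minterm → PIs covering it):
  0 | --000,0--0-,0-0-0,000--
  1 | 0--0-,00--1,000--
  2 | 0-0-0,000--
  3 | -0-11,00--1,000--
  4 | 0--0-  (sole → essential)
  5 | 0--0-,0-1-1,00--1
  7 | --111,-0-11,0-1-1,00--1
  8 | --000,-10-0,-100-,0--0-,0-0-0,01--0
  9 | -1-01,-100-,0--0-
  10 | -1-10,-10-0,0-0-0,01--0
  12 | 0--0-,01--0,011--
  13 | -1-01,-11-1,0--0-,0-1-1,011--
  14 | -1-10,-111-,01--0,011--
  15 | --111,-11-1,-111-,0-1-1,011--
  16 | --000  (sole → essential)
  19 | -0-11  (sole → essential)
  22 | 1-11-  (sole → essential)
  23 | --111,-0-11,1-11-
  24 | --000,-10-0,-100-
  25 | -1-01,-100-
  26 | -1-10,-10-0
  29 | -1-01,-11-1
  30 | -1-10,-111-,1-11-
  31 | --111,-11-1,-111-,1-11-
Essential prime implicants: --000, -0-11, 0--0-, 1-11-
Petrick residual → --111, -1-01, -1-10, 0-0-0
Minimum SOP uses 8 PIs: c'd'e' + cde + b'de + bd'e + bde' + a'd' + a'c'e' + acd

8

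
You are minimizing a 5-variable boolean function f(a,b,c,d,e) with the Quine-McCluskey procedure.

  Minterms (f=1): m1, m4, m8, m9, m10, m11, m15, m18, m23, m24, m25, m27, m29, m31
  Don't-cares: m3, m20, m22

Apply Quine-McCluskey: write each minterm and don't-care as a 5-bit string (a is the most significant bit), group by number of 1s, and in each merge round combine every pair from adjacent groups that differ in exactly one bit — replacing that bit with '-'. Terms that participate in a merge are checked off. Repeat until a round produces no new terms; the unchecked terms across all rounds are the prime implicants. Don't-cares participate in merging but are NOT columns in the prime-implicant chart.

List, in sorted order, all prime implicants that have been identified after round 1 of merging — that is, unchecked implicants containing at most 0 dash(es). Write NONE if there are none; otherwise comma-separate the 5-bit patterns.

NONE

[col 0] 00001*, 00011*, 00100*, 01000*, 01001*, 01010*, 01011*, 01111*, 10010*, 10100*, 10110*, 10111*, 11000*, 11001*, 11011*, 11101*, 11111*
[col 1] -0100, -1000*, -1001*, -1011*, -1111*, 0-001*, 0-011*, 000-1*, 01-11*, 010-0*, 010-1*, 0100-*, 0101-*, 1-111, 10-10, 101-0, 1011-, 11-01*, 11-11*, 110-1*, 1100-*, 111-1*
[col 2] -1-11, -10-1, -100-, 0-0-1, 010--, 11--1
Prime implicants: -0100, -1-11, -10-1, -100-, 0-0-1, 010--, 1-111, 10-10, 101-0, 1011-, 11--1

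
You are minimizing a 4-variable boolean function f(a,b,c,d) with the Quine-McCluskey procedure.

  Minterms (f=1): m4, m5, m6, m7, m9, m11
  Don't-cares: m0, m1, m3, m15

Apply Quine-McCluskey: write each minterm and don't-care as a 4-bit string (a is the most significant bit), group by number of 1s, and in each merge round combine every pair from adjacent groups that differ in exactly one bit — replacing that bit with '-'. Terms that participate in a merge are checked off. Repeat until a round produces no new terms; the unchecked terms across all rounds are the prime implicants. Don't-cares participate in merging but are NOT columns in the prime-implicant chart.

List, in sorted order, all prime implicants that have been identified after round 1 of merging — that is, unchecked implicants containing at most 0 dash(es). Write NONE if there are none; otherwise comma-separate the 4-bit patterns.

NONE

Round 0: 0000✓ 0001✓ 0011✓ 0100✓ 0101✓ 0110✓ 0111✓ 1001✓ 1011✓ 1111✓
Round 1: -001✓ -011✓ -111✓ 0-00✓ 0-01✓ 0-11✓ 00-1✓ 000-✓ 01-0✓ 01-1✓ 010-✓ 011-✓ 1-11✓ 10-1✓
Round 2: --11 -0-1 0--1 0-0- 01--
PIs = {--11, -0-1, 0--1, 0-0-, 01--}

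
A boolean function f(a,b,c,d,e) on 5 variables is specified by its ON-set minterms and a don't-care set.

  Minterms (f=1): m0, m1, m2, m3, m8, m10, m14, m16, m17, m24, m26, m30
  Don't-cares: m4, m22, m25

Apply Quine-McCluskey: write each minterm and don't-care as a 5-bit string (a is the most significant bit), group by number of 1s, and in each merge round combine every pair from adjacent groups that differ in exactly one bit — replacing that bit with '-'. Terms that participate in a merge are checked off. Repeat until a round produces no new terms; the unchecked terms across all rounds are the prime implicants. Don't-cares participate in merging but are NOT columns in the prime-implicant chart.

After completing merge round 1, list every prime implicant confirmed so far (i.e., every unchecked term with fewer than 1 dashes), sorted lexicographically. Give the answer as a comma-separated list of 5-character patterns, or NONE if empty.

size-2^0 implicants → 00000(✓)  00001(✓)  00010(✓)  00011(✓)  00100(✓)  01000(✓)  01010(✓)  01110(✓)  10000(✓)  10001(✓)  10110(✓)  11000(✓)  11001(✓)  11010(✓)  11110(✓)
size-2^1 implicants → -0000(✓)  -0001(✓)  -1000(✓)  -1010(✓)  -1110(✓)  0-000(✓)  0-010(✓)  00-00  000-0(✓)  000-1(✓)  0000-(✓)  0001-(✓)  01-10(✓)  010-0(✓)  1-000(✓)  1-001(✓)  1-110  1000-(✓)  11-10(✓)  110-0(✓)  1100-(✓)
size-2^2 implicants → --000  -000-  -1-10  -10-0  0-0-0  000--  1-00-
Unchecked terms (primes): --000, -000-, -1-10, -10-0, 0-0-0, 00-00, 000--, 1-00-, 1-110

NONE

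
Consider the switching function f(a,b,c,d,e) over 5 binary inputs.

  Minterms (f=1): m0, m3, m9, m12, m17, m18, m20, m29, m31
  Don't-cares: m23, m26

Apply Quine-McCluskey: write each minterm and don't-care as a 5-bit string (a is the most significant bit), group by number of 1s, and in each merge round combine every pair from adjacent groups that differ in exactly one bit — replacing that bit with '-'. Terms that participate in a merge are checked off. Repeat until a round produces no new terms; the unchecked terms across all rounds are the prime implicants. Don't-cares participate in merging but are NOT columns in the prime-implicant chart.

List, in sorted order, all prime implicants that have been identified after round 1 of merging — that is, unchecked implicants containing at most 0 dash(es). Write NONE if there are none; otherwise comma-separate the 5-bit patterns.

00000, 00011, 01001, 01100, 10001, 10100

[col 0] 00000, 00011, 01001, 01100, 10001, 10010*, 10100, 10111*, 11010*, 11101*, 11111*
[col 1] 1-010, 1-111, 111-1
Prime implicants: 00000, 00011, 01001, 01100, 1-010, 1-111, 10001, 10100, 111-1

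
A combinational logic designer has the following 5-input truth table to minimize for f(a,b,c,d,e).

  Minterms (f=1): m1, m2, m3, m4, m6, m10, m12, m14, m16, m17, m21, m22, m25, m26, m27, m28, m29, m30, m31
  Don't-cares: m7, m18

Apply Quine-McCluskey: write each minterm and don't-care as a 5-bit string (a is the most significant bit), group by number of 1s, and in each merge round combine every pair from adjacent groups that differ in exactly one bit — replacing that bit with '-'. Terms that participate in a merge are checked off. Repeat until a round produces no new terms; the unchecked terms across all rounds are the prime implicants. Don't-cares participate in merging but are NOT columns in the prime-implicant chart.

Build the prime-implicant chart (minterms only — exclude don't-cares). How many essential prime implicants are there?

Round 0: 00001✓ 00010✓ 00011✓ 00100✓ 00110✓ 00111✓ 01010✓ 01100✓ 01110✓ 10000✓ 10001✓ 10010✓ 10101✓ 10110✓ 11001✓ 11010✓ 11011✓ 11100✓ 11101✓ 11110✓ 11111✓
Round 1: -0001 -0010✓ -0110✓ -1010✓ -1100✓ -1110✓ 0-010✓ 0-100✓ 0-110✓ 00-10✓ 00-11✓ 000-1 0001-✓ 001-0✓ 0011-✓ 01-10✓ 011-0✓ 1-001✓ 1-010✓ 1-101✓ 1-110✓ 10-01✓ 10-10✓ 100-0 1000- 11-01✓ 11-10✓ 11-11✓ 110-1✓ 1101-✓ 111-0✓ 111-1✓ 1110-✓ 1111-✓
Round 2: --010✓ --110✓ -0-10✓ -1-10✓ -11-0 0--10✓ 0-1-0 00-1- 1--01 1--10✓ 11--1 11-1- 111--
Round 3: ---10
PIs = {---10, -0001, -11-0, 0-1-0, 00-1-, 000-1, 1--01, 100-0, 1000-, 11--1, 11-1-, 111--}
Coverage chart:
  m1: -0001,000-1
  m2: ---10,00-1-
  m3: 00-1-,000-1
  m4: 0-1-0 ←essential
  m6: ---10,0-1-0,00-1-
  m10: ---10 ←essential
  m12: -11-0,0-1-0
  m14: ---10,-11-0,0-1-0
  m16: 100-0,1000-
  m17: -0001,1--01,1000-
  m21: 1--01 ←essential
  m22: ---10 ←essential
  m25: 1--01,11--1
  m26: ---10,11-1-
  m27: 11--1,11-1-
  m28: -11-0,111--
  m29: 1--01,11--1,111--
  m30: ---10,-11-0,11-1-,111--
  m31: 11--1,11-1-,111--
Essential: ---10, 0-1-0, 1--01

3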